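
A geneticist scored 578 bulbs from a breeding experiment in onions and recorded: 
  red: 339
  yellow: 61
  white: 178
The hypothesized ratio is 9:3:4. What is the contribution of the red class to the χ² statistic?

0.592

The 9:3:4 ratio has 16 parts, so with N = 578 the expected counts are:
  red: 578 × 9/16 = 325.125
  yellow: 578 × 3/16 = 108.375
  white: 578 × 4/16 = 144.5
Contribution of red: (339 − 325.125)² / 325.125 = 0.5921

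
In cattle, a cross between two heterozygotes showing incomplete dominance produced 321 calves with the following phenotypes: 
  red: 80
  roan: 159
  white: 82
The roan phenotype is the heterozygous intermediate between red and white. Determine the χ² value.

0.053

With incomplete dominance, a heterozygote × heterozygote cross gives a 1:2:1 phenotypic ratio.
Expected counts for N = 321 under a 1:2:1 ratio (total parts = 4):
  red: 321 × 1/4 = 80.25
  roan: 321 × 2/4 = 160.5
  white: 321 × 1/4 = 80.25
χ² = Σ (O − E)² / E
  red: (80 − 80.25)² / 80.25 = 0.0008
  roan: (159 − 160.5)² / 160.5 = 0.0140
  white: (82 − 80.25)² / 80.25 = 0.0382
χ² = 0.0008 + 0.0140 + 0.0382 = 0.053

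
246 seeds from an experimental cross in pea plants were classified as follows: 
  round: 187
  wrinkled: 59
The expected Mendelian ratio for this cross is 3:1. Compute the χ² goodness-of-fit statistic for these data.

0.136

Total ratio parts = 4. Expected numbers out of 246:
  round: 246 × 3/4 = 184.5
  wrinkled: 246 × 1/4 = 61.5
χ² = Σ (O − E)² / E
  round: (187 − 184.5)² / 184.5 = 0.0339
  wrinkled: (59 − 61.5)² / 61.5 = 0.1016
χ² = 0.0339 + 0.1016 = 0.1355 ≈ 0.136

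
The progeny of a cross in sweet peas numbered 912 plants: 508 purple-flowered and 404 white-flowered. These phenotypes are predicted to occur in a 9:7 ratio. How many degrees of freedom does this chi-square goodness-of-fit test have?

1

A goodness-of-fit test with 2 phenotype classes has df = 2 − 1 = 1.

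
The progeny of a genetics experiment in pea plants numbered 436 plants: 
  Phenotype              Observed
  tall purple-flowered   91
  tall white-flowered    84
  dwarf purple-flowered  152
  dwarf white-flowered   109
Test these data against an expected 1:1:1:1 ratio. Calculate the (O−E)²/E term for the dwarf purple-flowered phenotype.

16.963

Under the 1:1:1:1 hypothesis (Σ ratio = 4, N = 436):
  tall purple-flowered: 436 × 1/4 = 109
  tall white-flowered: 436 × 1/4 = 109
  dwarf purple-flowered: 436 × 1/4 = 109
  dwarf white-flowered: 436 × 1/4 = 109
Contribution of dwarf purple-flowered: (152 − 109)² / 109 = 16.9633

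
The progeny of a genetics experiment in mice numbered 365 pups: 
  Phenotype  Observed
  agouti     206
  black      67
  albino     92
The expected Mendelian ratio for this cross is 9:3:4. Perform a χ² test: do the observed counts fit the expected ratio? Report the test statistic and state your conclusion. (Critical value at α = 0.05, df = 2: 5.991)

Expected counts for N = 365 under a 9:3:4 ratio (total parts = 16):
  agouti: 365 × 9/16 = 205.3125
  black: 365 × 3/16 = 68.4375
  albino: 365 × 4/16 = 91.25
χ² = Σ (O − E)² / E
  agouti: (206 − 205.3125)² / 205.3125 = 0.0023
  black: (67 − 68.4375)² / 68.4375 = 0.0302
  albino: (92 − 91.25)² / 91.25 = 0.0062
χ² = 0.0023 + 0.0302 + 0.0062 = 0.0387 ≈ 0.039
Degrees of freedom = 3 − 1 = 2; critical value at α = 0.05 is 5.991.
Since 0.039 < 5.991, we fail to reject the null hypothesis — the data are consistent with the 9:3:4 ratio.

0.039; consistent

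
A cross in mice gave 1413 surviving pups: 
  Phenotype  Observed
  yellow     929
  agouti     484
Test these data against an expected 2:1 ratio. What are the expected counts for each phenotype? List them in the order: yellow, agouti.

Expected counts for N = 1413 under a 2:1 ratio (total parts = 3):
  yellow: 1413 × 2/3 = 942
  agouti: 1413 × 1/3 = 471

942, 471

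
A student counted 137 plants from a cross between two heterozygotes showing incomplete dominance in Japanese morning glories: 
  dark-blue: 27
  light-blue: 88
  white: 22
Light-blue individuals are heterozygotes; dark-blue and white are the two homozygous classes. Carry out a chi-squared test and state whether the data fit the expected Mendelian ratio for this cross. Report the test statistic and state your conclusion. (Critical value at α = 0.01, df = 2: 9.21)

11.467; not consistent

With incomplete dominance, a heterozygote × heterozygote cross gives a 1:2:1 phenotypic ratio.
The 1:2:1 ratio has 4 parts, so with N = 137 the expected counts are:
  dark-blue: 137 × 1/4 = 34.25
  light-blue: 137 × 2/4 = 68.5
  white: 137 × 1/4 = 34.25
χ² = Σ (O − E)² / E
  dark-blue: (27 − 34.25)² / 34.25 = 1.5347
  light-blue: (88 − 68.5)² / 68.5 = 5.5511
  white: (22 − 34.25)² / 34.25 = 4.3814
χ² = 1.5347 + 5.5511 + 4.3814 = 11.4672 ≈ 11.467
Degrees of freedom = 3 − 1 = 2; critical value at α = 0.01 is 9.21.
Since 11.467 > 9.21, we reject the null hypothesis — the data do not fit the 1:2:1 ratio.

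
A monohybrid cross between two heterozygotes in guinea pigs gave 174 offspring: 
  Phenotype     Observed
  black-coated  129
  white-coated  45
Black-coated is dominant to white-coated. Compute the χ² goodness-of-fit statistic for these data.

For a monohybrid cross between heterozygotes with complete dominance, the expected phenotypic ratio is 3:1.
The 3:1 ratio has 4 parts, so with N = 174 the expected counts are:
  black-coated: 174 × 3/4 = 130.5
  white-coated: 174 × 1/4 = 43.5
χ² = Σ (O − E)² / E
  black-coated: (129 − 130.5)² / 130.5 = 0.0172
  white-coated: (45 − 43.5)² / 43.5 = 0.0517
χ² = 0.0172 + 0.0517 = 0.0689 ≈ 0.069

0.069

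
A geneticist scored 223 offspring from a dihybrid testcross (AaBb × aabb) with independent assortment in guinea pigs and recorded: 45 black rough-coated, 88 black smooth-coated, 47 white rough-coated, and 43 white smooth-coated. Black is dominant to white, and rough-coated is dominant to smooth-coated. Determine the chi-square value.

25.018

A dihybrid testcross with independent assortment gives a 1:1:1:1 ratio.
Expected counts for N = 223 under a 1:1:1:1 ratio (total parts = 4):
  black rough-coated: 223 × 1/4 = 55.75
  black smooth-coated: 223 × 1/4 = 55.75
  white rough-coated: 223 × 1/4 = 55.75
  white smooth-coated: 223 × 1/4 = 55.75
χ² = Σ (O − E)² / E
  black rough-coated: (45 − 55.75)² / 55.75 = 2.0729
  black smooth-coated: (88 − 55.75)² / 55.75 = 18.6558
  white rough-coated: (47 − 55.75)² / 55.75 = 1.3733
  white smooth-coated: (43 − 55.75)² / 55.75 = 2.9159
χ² = 2.0729 + 18.6558 + 1.3733 + 2.9159 = 25.0179 ≈ 25.018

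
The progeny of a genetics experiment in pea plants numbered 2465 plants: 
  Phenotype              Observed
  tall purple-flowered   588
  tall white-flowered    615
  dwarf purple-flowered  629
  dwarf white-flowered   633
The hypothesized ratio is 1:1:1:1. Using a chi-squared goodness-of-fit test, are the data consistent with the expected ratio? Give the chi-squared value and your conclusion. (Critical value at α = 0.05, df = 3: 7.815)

Under the 1:1:1:1 hypothesis (Σ ratio = 4, N = 2465):
  tall purple-flowered: 2465 × 1/4 = 616.25
  tall white-flowered: 2465 × 1/4 = 616.25
  dwarf purple-flowered: 2465 × 1/4 = 616.25
  dwarf white-flowered: 2465 × 1/4 = 616.25
χ² = Σ (O − E)² / E
  tall purple-flowered: (588 − 616.25)² / 616.25 = 1.2950
  tall white-flowered: (615 − 616.25)² / 616.25 = 0.0025
  dwarf purple-flowered: (629 − 616.25)² / 616.25 = 0.2638
  dwarf white-flowered: (633 − 616.25)² / 616.25 = 0.4553
χ² = 1.2950 + 0.0025 + 0.2638 + 0.4553 = 2.0166 ≈ 2.017
Degrees of freedom = 4 − 1 = 3; critical value at α = 0.05 is 7.815.
Since 2.017 < 7.815, we fail to reject the null hypothesis — the data are consistent with the 1:1:1:1 ratio.

2.017; consistent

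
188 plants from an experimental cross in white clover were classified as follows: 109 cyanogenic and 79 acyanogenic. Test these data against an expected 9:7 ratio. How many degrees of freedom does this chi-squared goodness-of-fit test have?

1

A goodness-of-fit test with 2 phenotype classes has df = 2 − 1 = 1.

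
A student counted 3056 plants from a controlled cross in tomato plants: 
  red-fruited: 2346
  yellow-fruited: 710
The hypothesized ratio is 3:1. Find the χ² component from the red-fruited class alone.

1.272

Total ratio parts = 4. Expected numbers out of 3056:
  red-fruited: 3056 × 3/4 = 2292
  yellow-fruited: 3056 × 1/4 = 764
Contribution of red-fruited: (2346 − 2292)² / 2292 = 1.2723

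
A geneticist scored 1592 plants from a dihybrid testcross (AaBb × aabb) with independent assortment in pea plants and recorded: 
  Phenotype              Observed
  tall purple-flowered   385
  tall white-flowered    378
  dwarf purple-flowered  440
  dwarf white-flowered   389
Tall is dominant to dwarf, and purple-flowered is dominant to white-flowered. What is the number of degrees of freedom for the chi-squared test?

3

A dihybrid testcross with independent assortment gives a 1:1:1:1 ratio.
A goodness-of-fit test with 4 phenotype classes has df = 4 − 1 = 3.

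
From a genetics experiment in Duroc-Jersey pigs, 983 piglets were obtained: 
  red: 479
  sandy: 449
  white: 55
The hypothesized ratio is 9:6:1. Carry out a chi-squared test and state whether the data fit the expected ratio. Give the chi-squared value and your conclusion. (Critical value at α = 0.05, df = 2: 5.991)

Expected counts for N = 983 under a 9:6:1 ratio (total parts = 16):
  red: 983 × 9/16 = 552.9375
  sandy: 983 × 6/16 = 368.625
  white: 983 × 1/16 = 61.4375
χ² = Σ (O − E)² / E
  red: (479 − 552.9375)² / 552.9375 = 9.8867
  sandy: (449 − 368.625)² / 368.625 = 17.5250
  white: (55 − 61.4375)² / 61.4375 = 0.6745
χ² = 9.8867 + 17.5250 + 0.6745 = 28.0862 ≈ 28.086
Degrees of freedom = 3 − 1 = 2; critical value at α = 0.05 is 5.991.
Since 28.086 > 5.991, we reject the null hypothesis — the data do not fit the 9:6:1 ratio.

28.086; not consistent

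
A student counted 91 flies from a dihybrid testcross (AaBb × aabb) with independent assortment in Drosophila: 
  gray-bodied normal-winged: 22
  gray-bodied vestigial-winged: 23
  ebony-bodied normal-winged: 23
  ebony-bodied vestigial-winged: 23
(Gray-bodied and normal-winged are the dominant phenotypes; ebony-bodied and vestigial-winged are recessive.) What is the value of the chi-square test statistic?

A dihybrid testcross with independent assortment gives a 1:1:1:1 ratio.
The 1:1:1:1 ratio has 4 parts, so with N = 91 the expected counts are:
  gray-bodied normal-winged: 91 × 1/4 = 22.75
  gray-bodied vestigial-winged: 91 × 1/4 = 22.75
  ebony-bodied normal-winged: 91 × 1/4 = 22.75
  ebony-bodied vestigial-winged: 91 × 1/4 = 22.75
χ² = Σ (O − E)² / E
  gray-bodied normal-winged: (22 − 22.75)² / 22.75 = 0.0247
  gray-bodied vestigial-winged: (23 − 22.75)² / 22.75 = 0.0027
  ebony-bodied normal-winged: (23 − 22.75)² / 22.75 = 0.0027
  ebony-bodied vestigial-winged: (23 − 22.75)² / 22.75 = 0.0027
χ² = 0.0247 + 0.0027 + 0.0027 + 0.0027 = 0.0328 ≈ 0.033

0.033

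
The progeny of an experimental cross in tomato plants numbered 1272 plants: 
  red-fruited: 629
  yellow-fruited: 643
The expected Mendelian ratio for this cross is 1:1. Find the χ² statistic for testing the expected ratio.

0.154

Under the 1:1 hypothesis (Σ ratio = 2, N = 1272):
  red-fruited: 1272 × 1/2 = 636
  yellow-fruited: 1272 × 1/2 = 636
χ² = Σ (O − E)² / E
  red-fruited: (629 − 636)² / 636 = 0.0770
  yellow-fruited: (643 − 636)² / 636 = 0.0770
χ² = 0.0770 + 0.0770 = 0.154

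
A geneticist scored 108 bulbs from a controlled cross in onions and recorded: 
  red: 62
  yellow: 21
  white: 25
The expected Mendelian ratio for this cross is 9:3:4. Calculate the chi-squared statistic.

0.202

Under the 9:3:4 hypothesis (Σ ratio = 16, N = 108):
  red: 108 × 9/16 = 60.75
  yellow: 108 × 3/16 = 20.25
  white: 108 × 4/16 = 27
χ² = Σ (O − E)² / E
  red: (62 − 60.75)² / 60.75 = 0.0257
  yellow: (21 − 20.25)² / 20.25 = 0.0278
  white: (25 − 27)² / 27 = 0.1481
χ² = 0.0257 + 0.0278 + 0.1481 = 0.2016 ≈ 0.202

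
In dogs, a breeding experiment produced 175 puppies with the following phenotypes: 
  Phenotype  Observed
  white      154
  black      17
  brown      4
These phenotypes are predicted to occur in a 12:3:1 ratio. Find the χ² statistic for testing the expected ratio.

15.964

Under the 12:3:1 hypothesis (Σ ratio = 16, N = 175):
  white: 175 × 12/16 = 131.25
  black: 175 × 3/16 = 32.8125
  brown: 175 × 1/16 = 10.9375
χ² = Σ (O − E)² / E
  white: (154 − 131.25)² / 131.25 = 3.9433
  black: (17 − 32.8125)² / 32.8125 = 7.6201
  brown: (4 − 10.9375)² / 10.9375 = 4.4004
χ² = 3.9433 + 7.6201 + 4.4004 = 15.9638 ≈ 15.964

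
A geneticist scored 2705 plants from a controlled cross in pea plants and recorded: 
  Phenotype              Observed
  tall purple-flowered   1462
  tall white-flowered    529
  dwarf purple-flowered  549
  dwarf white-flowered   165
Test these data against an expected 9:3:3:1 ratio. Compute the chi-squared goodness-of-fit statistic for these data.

6.814

Total ratio parts = 16. Expected numbers out of 2705:
  tall purple-flowered: 2705 × 9/16 = 1521.5625
  tall white-flowered: 2705 × 3/16 = 507.1875
  dwarf purple-flowered: 2705 × 3/16 = 507.1875
  dwarf white-flowered: 2705 × 1/16 = 169.0625
χ² = Σ (O − E)² / E
  tall purple-flowered: (1462 − 1521.5625)² / 1521.5625 = 2.3316
  tall white-flowered: (529 − 507.1875)² / 507.1875 = 0.9381
  dwarf purple-flowered: (549 − 507.1875)² / 507.1875 = 3.4470
  dwarf white-flowered: (165 − 169.0625)² / 169.0625 = 0.0976
χ² = 2.3316 + 0.9381 + 3.4470 + 0.0976 = 6.8143 ≈ 6.814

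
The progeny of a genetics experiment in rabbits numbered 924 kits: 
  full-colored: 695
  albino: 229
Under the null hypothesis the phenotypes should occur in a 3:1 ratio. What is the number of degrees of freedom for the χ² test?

A goodness-of-fit test with 2 phenotype classes has df = 2 − 1 = 1.

1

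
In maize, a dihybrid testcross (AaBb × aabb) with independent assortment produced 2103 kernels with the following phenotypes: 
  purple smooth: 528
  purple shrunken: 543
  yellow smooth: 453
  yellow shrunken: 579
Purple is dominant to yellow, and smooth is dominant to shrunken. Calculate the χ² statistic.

16.036

A dihybrid testcross with independent assortment gives a 1:1:1:1 ratio.
Under the 1:1:1:1 hypothesis (Σ ratio = 4, N = 2103):
  purple smooth: 2103 × 1/4 = 525.75
  purple shrunken: 2103 × 1/4 = 525.75
  yellow smooth: 2103 × 1/4 = 525.75
  yellow shrunken: 2103 × 1/4 = 525.75
χ² = Σ (O − E)² / E
  purple smooth: (528 − 525.75)² / 525.75 = 0.0096
  purple shrunken: (543 − 525.75)² / 525.75 = 0.5660
  yellow smooth: (453 − 525.75)² / 525.75 = 10.0667
  yellow shrunken: (579 − 525.75)² / 525.75 = 5.3934
χ² = 0.0096 + 0.5660 + 10.0667 + 5.3934 = 16.0357 ≈ 16.036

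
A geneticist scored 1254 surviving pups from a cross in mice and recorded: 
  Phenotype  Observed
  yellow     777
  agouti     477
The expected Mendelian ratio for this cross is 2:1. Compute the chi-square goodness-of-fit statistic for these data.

12.492

Expected counts for N = 1254 under a 2:1 ratio (total parts = 3):
  yellow: 1254 × 2/3 = 836
  agouti: 1254 × 1/3 = 418
χ² = Σ (O − E)² / E
  yellow: (777 − 836)² / 836 = 4.1639
  agouti: (477 − 418)² / 418 = 8.3278
χ² = 4.1639 + 8.3278 = 12.4917 ≈ 12.492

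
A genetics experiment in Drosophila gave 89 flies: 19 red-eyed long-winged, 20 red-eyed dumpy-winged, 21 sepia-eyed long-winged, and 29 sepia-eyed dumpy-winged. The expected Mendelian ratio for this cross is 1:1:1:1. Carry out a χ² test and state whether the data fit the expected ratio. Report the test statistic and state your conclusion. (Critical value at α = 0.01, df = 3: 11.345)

Total ratio parts = 4. Expected numbers out of 89:
  red-eyed long-winged: 89 × 1/4 = 22.25
  red-eyed dumpy-winged: 89 × 1/4 = 22.25
  sepia-eyed long-winged: 89 × 1/4 = 22.25
  sepia-eyed dumpy-winged: 89 × 1/4 = 22.25
χ² = Σ (O − E)² / E
  red-eyed long-winged: (19 − 22.25)² / 22.25 = 0.4747
  red-eyed dumpy-winged: (20 − 22.25)² / 22.25 = 0.2275
  sepia-eyed long-winged: (21 − 22.25)² / 22.25 = 0.0702
  sepia-eyed dumpy-winged: (29 − 22.25)² / 22.25 = 2.0478
χ² = 0.4747 + 0.2275 + 0.0702 + 2.0478 = 2.8202 ≈ 2.820
Degrees of freedom = 4 − 1 = 3; critical value at α = 0.01 is 11.345.
Since 2.820 < 11.345, we fail to reject the null hypothesis — the data are consistent with the 1:1:1:1 ratio.

2.820; consistent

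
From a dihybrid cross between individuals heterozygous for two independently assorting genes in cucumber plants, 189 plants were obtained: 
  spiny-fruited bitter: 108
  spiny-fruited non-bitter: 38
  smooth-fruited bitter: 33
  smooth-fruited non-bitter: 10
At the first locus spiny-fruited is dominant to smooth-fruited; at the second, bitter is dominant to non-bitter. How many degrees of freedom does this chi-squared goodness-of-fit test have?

3

A dihybrid F₂ with independent assortment and complete dominance at both loci gives a 9:3:3:1 phenotypic ratio.
A goodness-of-fit test with 4 phenotype classes has df = 4 − 1 = 3.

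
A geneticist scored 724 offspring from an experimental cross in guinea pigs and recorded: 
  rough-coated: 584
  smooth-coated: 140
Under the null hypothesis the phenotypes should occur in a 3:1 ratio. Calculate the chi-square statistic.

12.383

The 3:1 ratio has 4 parts, so with N = 724 the expected counts are:
  rough-coated: 724 × 3/4 = 543
  smooth-coated: 724 × 1/4 = 181
χ² = Σ (O − E)² / E
  rough-coated: (584 − 543)² / 543 = 3.0958
  smooth-coated: (140 − 181)² / 181 = 9.2873
χ² = 3.0958 + 9.2873 = 12.3831 ≈ 12.383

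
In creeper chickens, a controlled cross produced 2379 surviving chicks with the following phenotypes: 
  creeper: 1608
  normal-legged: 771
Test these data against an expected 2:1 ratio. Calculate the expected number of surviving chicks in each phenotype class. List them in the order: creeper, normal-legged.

Under the 2:1 hypothesis (Σ ratio = 3, N = 2379):
  creeper: 2379 × 2/3 = 1586
  normal-legged: 2379 × 1/3 = 793

1586, 793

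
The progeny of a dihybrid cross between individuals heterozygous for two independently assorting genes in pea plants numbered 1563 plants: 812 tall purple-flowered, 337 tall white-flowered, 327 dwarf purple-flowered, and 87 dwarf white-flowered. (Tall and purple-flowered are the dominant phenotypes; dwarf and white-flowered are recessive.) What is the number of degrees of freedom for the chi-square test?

3

A dihybrid F₂ with independent assortment and complete dominance at both loci gives a 9:3:3:1 phenotypic ratio.
A goodness-of-fit test with 4 phenotype classes has df = 4 − 1 = 3.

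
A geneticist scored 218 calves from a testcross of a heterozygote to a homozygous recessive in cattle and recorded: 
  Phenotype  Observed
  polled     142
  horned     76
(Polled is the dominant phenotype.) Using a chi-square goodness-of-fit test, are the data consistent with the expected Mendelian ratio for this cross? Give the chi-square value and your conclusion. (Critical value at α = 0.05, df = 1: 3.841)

A testcross of a heterozygote (Aa × aa) gives a 1:1 phenotypic ratio.
Total ratio parts = 2. Expected numbers out of 218:
  polled: 218 × 1/2 = 109
  horned: 218 × 1/2 = 109
χ² = Σ (O − E)² / E
  polled: (142 − 109)² / 109 = 9.9908
  horned: (76 − 109)² / 109 = 9.9908
χ² = 9.9908 + 9.9908 = 19.9816 ≈ 19.982
Degrees of freedom = 2 − 1 = 1; critical value at α = 0.05 is 3.841.
Since 19.982 > 3.841, we reject the null hypothesis — the data do not fit the 1:1 ratio.

19.982; not consistent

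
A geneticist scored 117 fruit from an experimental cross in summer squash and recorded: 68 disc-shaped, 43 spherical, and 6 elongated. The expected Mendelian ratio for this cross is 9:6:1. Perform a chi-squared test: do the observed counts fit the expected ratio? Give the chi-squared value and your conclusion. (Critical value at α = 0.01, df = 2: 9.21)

0.326; consistent

The 9:6:1 ratio has 16 parts, so with N = 117 the expected counts are:
  disc-shaped: 117 × 9/16 = 65.8125
  spherical: 117 × 6/16 = 43.875
  elongated: 117 × 1/16 = 7.3125
χ² = Σ (O − E)² / E
  disc-shaped: (68 − 65.8125)² / 65.8125 = 0.0727
  spherical: (43 − 43.875)² / 43.875 = 0.0175
  elongated: (6 − 7.3125)² / 7.3125 = 0.2356
χ² = 0.0727 + 0.0175 + 0.2356 = 0.3258 ≈ 0.326
Degrees of freedom = 3 − 1 = 2; critical value at α = 0.01 is 9.21.
Since 0.326 < 9.21, we fail to reject the null hypothesis — the data are consistent with the 9:6:1 ratio.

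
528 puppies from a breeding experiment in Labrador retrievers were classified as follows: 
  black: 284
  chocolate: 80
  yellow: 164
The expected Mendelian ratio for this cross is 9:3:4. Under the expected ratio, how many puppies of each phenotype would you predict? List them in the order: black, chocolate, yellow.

Total ratio parts = 16. Expected numbers out of 528:
  black: 528 × 9/16 = 297
  chocolate: 528 × 3/16 = 99
  yellow: 528 × 4/16 = 132

297, 99, 132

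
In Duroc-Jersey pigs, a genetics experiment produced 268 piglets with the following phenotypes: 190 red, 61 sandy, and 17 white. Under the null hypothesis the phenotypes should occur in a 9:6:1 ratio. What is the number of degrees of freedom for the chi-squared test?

A goodness-of-fit test with 3 phenotype classes has df = 3 − 1 = 2.

2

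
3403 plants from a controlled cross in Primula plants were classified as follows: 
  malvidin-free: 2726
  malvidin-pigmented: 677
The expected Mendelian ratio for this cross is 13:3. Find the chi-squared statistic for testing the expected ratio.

2.924

Under the 13:3 hypothesis (Σ ratio = 16, N = 3403):
  malvidin-free: 3403 × 13/16 = 2764.9375
  malvidin-pigmented: 3403 × 3/16 = 638.0625
χ² = Σ (O − E)² / E
  malvidin-free: (2726 − 2764.9375)² / 2764.9375 = 0.5483
  malvidin-pigmented: (677 − 638.0625)² / 638.0625 = 2.3761
χ² = 0.5483 + 2.3761 = 2.9244 ≈ 2.924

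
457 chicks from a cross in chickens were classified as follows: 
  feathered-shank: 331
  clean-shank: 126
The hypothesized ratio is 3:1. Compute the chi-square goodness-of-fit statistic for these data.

1.611

Under the 3:1 hypothesis (Σ ratio = 4, N = 457):
  feathered-shank: 457 × 3/4 = 342.75
  clean-shank: 457 × 1/4 = 114.25
χ² = Σ (O − E)² / E
  feathered-shank: (331 − 342.75)² / 342.75 = 0.4028
  clean-shank: (126 − 114.25)² / 114.25 = 1.2084
χ² = 0.4028 + 1.2084 = 1.6112 ≈ 1.611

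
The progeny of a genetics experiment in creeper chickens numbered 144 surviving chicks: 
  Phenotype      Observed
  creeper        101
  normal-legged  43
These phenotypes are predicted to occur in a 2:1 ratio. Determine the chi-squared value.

0.781

Total ratio parts = 3. Expected numbers out of 144:
  creeper: 144 × 2/3 = 96
  normal-legged: 144 × 1/3 = 48
χ² = Σ (O − E)² / E
  creeper: (101 − 96)² / 96 = 0.2604
  normal-legged: (43 − 48)² / 48 = 0.5208
χ² = 0.2604 + 0.5208 = 0.7812 ≈ 0.781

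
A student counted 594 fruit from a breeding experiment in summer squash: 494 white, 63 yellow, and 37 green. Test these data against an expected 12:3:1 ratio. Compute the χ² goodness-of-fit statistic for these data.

26.292

The 12:3:1 ratio has 16 parts, so with N = 594 the expected counts are:
  white: 594 × 12/16 = 445.5
  yellow: 594 × 3/16 = 111.375
  green: 594 × 1/16 = 37.125
χ² = Σ (O − E)² / E
  white: (494 − 445.5)² / 445.5 = 5.2800
  yellow: (63 − 111.375)² / 111.375 = 21.0114
  green: (37 − 37.125)² / 37.125 = 0.0004
χ² = 5.2800 + 21.0114 + 0.0004 = 26.2918 ≈ 26.292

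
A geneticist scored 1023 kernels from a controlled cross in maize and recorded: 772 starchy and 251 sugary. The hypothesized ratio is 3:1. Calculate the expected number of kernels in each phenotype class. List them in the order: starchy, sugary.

Expected counts for N = 1023 under a 3:1 ratio (total parts = 4):
  starchy: 1023 × 3/4 = 767.25
  sugary: 1023 × 1/4 = 255.75

767.25, 255.75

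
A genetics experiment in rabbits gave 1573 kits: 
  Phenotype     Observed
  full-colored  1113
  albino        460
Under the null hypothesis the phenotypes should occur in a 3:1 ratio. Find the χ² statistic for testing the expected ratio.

15.107

Expected counts for N = 1573 under a 3:1 ratio (total parts = 4):
  full-colored: 1573 × 3/4 = 1179.75
  albino: 1573 × 1/4 = 393.25
χ² = Σ (O − E)² / E
  full-colored: (1113 − 1179.75)² / 1179.75 = 3.7767
  albino: (460 − 393.25)² / 393.25 = 11.3301
χ² = 3.7767 + 11.3301 = 15.1068 ≈ 15.107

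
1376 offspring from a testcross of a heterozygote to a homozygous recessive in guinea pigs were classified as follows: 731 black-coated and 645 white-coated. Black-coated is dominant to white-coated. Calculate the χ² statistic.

5.375

A testcross of a heterozygote (Aa × aa) gives a 1:1 phenotypic ratio.
The 1:1 ratio has 2 parts, so with N = 1376 the expected counts are:
  black-coated: 1376 × 1/2 = 688
  white-coated: 1376 × 1/2 = 688
χ² = Σ (O − E)² / E
  black-coated: (731 − 688)² / 688 = 2.6875
  white-coated: (645 − 688)² / 688 = 2.6875
χ² = 2.6875 + 2.6875 = 5.375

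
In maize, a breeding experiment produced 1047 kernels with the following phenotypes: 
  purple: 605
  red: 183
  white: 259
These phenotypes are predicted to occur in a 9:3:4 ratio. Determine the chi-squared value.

Under the 9:3:4 hypothesis (Σ ratio = 16, N = 1047):
  purple: 1047 × 9/16 = 588.9375
  red: 1047 × 3/16 = 196.3125
  white: 1047 × 4/16 = 261.75
χ² = Σ (O − E)² / E
  purple: (605 − 588.9375)² / 588.9375 = 0.4381
  red: (183 − 196.3125)² / 196.3125 = 0.9028
  white: (259 − 261.75)² / 261.75 = 0.0289
χ² = 0.4381 + 0.9028 + 0.0289 = 1.3698 ≈ 1.370

1.370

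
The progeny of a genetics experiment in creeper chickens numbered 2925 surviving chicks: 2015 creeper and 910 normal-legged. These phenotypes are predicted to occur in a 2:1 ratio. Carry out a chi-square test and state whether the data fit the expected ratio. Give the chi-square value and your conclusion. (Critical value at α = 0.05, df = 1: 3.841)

The 2:1 ratio has 3 parts, so with N = 2925 the expected counts are:
  creeper: 2925 × 2/3 = 1950
  normal-legged: 2925 × 1/3 = 975
χ² = Σ (O − E)² / E
  creeper: (2015 − 1950)² / 1950 = 2.1667
  normal-legged: (910 − 975)² / 975 = 4.3333
χ² = 2.1667 + 4.3333 = 6.500
Degrees of freedom = 2 − 1 = 1; critical value at α = 0.05 is 3.841.
Since 6.500 > 3.841, we reject the null hypothesis — the data do not fit the 2:1 ratio.

6.500; not consistent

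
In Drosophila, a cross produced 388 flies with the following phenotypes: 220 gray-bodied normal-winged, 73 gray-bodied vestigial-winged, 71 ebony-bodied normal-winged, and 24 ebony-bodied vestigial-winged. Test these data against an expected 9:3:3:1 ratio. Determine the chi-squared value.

Expected counts for N = 388 under a 9:3:3:1 ratio (total parts = 16):
  gray-bodied normal-winged: 388 × 9/16 = 218.25
  gray-bodied vestigial-winged: 388 × 3/16 = 72.75
  ebony-bodied normal-winged: 388 × 3/16 = 72.75
  ebony-bodied vestigial-winged: 388 × 1/16 = 24.25
χ² = Σ (O − E)² / E
  gray-bodied normal-winged: (220 − 218.25)² / 218.25 = 0.0140
  gray-bodied vestigial-winged: (73 − 72.75)² / 72.75 = 0.0009
  ebony-bodied normal-winged: (71 − 72.75)² / 72.75 = 0.0421
  ebony-bodied vestigial-winged: (24 − 24.25)² / 24.25 = 0.0026
χ² = 0.0140 + 0.0009 + 0.0421 + 0.0026 = 0.0596 ≈ 0.060

0.060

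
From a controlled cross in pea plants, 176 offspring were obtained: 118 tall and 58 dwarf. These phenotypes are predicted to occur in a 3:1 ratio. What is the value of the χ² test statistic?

5.939

Under the 3:1 hypothesis (Σ ratio = 4, N = 176):
  tall: 176 × 3/4 = 132
  dwarf: 176 × 1/4 = 44
χ² = Σ (O − E)² / E
  tall: (118 − 132)² / 132 = 1.4848
  dwarf: (58 − 44)² / 44 = 4.4545
χ² = 1.4848 + 4.4545 = 5.9393 ≈ 5.939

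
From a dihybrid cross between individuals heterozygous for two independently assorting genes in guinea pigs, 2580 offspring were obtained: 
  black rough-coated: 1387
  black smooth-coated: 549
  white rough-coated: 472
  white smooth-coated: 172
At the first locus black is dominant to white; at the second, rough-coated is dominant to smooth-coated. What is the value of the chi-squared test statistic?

12.648

A dihybrid F₂ with independent assortment and complete dominance at both loci gives a 9:3:3:1 phenotypic ratio.
Expected counts for N = 2580 under a 9:3:3:1 ratio (total parts = 16):
  black rough-coated: 2580 × 9/16 = 1451.25
  black smooth-coated: 2580 × 3/16 = 483.75
  white rough-coated: 2580 × 3/16 = 483.75
  white smooth-coated: 2580 × 1/16 = 161.25
χ² = Σ (O − E)² / E
  black rough-coated: (1387 − 1451.25)² / 1451.25 = 2.8445
  black smooth-coated: (549 − 483.75)² / 483.75 = 8.8012
  white rough-coated: (472 − 483.75)² / 483.75 = 0.2854
  white smooth-coated: (172 − 161.25)² / 161.25 = 0.7167
χ² = 2.8445 + 8.8012 + 0.2854 + 0.7167 = 12.6478 ≈ 12.648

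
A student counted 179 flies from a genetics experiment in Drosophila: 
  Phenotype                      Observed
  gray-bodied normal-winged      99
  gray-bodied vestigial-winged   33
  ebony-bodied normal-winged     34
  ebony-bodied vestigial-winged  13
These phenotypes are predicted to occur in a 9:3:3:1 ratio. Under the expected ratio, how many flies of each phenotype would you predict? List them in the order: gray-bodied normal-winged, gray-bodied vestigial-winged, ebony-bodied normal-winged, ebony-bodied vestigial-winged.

100.6875, 33.5625, 33.5625, 11.1875

The 9:3:3:1 ratio has 16 parts, so with N = 179 the expected counts are:
  gray-bodied normal-winged: 179 × 9/16 = 100.6875
  gray-bodied vestigial-winged: 179 × 3/16 = 33.5625
  ebony-bodied normal-winged: 179 × 3/16 = 33.5625
  ebony-bodied vestigial-winged: 179 × 1/16 = 11.1875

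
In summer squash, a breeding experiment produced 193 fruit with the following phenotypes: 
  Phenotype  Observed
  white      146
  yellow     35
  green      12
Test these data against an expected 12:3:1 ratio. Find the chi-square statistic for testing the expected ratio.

0.050

Expected counts for N = 193 under a 12:3:1 ratio (total parts = 16):
  white: 193 × 12/16 = 144.75
  yellow: 193 × 3/16 = 36.1875
  green: 193 × 1/16 = 12.0625
χ² = Σ (O − E)² / E
  white: (146 − 144.75)² / 144.75 = 0.0108
  yellow: (35 − 36.1875)² / 36.1875 = 0.0390
  green: (12 − 12.0625)² / 12.0625 = 0.0003
χ² = 0.0108 + 0.0390 + 0.0003 = 0.0501 ≈ 0.050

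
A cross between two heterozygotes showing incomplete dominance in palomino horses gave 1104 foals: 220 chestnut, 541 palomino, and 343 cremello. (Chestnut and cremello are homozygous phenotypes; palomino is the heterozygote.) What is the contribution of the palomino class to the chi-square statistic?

With incomplete dominance, a heterozygote × heterozygote cross gives a 1:2:1 phenotypic ratio.
Total ratio parts = 4. Expected numbers out of 1104:
  chestnut: 1104 × 1/4 = 276
  palomino: 1104 × 2/4 = 552
  cremello: 1104 × 1/4 = 276
Contribution of palomino: (541 − 552)² / 552 = 0.2192

0.219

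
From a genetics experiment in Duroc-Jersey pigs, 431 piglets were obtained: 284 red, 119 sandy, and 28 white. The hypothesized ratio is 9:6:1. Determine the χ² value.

18.409

Total ratio parts = 16. Expected numbers out of 431:
  red: 431 × 9/16 = 242.4375
  sandy: 431 × 6/16 = 161.625
  white: 431 × 1/16 = 26.9375
χ² = Σ (O − E)² / E
  red: (284 − 242.4375)² / 242.4375 = 7.1253
  sandy: (119 − 161.625)² / 161.625 = 11.2414
  white: (28 − 26.9375)² / 26.9375 = 0.0419
χ² = 7.1253 + 11.2414 + 0.0419 = 18.4086 ≈ 18.409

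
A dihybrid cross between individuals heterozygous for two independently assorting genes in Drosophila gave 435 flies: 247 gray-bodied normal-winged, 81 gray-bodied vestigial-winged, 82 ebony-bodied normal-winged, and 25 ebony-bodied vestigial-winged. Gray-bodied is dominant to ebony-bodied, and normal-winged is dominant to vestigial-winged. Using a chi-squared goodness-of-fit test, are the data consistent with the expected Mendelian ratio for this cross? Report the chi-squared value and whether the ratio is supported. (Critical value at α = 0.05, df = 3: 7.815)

0.204; consistent

A dihybrid F₂ with independent assortment and complete dominance at both loci gives a 9:3:3:1 phenotypic ratio.
Expected counts for N = 435 under a 9:3:3:1 ratio (total parts = 16):
  gray-bodied normal-winged: 435 × 9/16 = 244.6875
  gray-bodied vestigial-winged: 435 × 3/16 = 81.5625
  ebony-bodied normal-winged: 435 × 3/16 = 81.5625
  ebony-bodied vestigial-winged: 435 × 1/16 = 27.1875
χ² = Σ (O − E)² / E
  gray-bodied normal-winged: (247 − 244.6875)² / 244.6875 = 0.0219
  gray-bodied vestigial-winged: (81 − 81.5625)² / 81.5625 = 0.0039
  ebony-bodied normal-winged: (82 − 81.5625)² / 81.5625 = 0.0023
  ebony-bodied vestigial-winged: (25 − 27.1875)² / 27.1875 = 0.1760
χ² = 0.0219 + 0.0039 + 0.0023 + 0.1760 = 0.2041 ≈ 0.204
Degrees of freedom = 4 − 1 = 3; critical value at α = 0.05 is 7.815.
Since 0.204 < 7.815, we fail to reject the null hypothesis — the data are consistent with the 9:3:3:1 ratio.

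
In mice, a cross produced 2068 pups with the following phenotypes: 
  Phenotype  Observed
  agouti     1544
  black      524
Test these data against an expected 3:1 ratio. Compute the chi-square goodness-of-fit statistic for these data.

0.126

The 3:1 ratio has 4 parts, so with N = 2068 the expected counts are:
  agouti: 2068 × 3/4 = 1551
  black: 2068 × 1/4 = 517
χ² = Σ (O − E)² / E
  agouti: (1544 − 1551)² / 1551 = 0.0316
  black: (524 − 517)² / 517 = 0.0948
χ² = 0.0316 + 0.0948 = 0.1264 ≈ 0.126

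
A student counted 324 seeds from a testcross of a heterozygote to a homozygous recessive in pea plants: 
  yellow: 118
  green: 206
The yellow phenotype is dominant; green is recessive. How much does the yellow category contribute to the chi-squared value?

11.951

A testcross of a heterozygote (Aa × aa) gives a 1:1 phenotypic ratio.
Expected counts for N = 324 under a 1:1 ratio (total parts = 2):
  yellow: 324 × 1/2 = 162
  green: 324 × 1/2 = 162
Contribution of yellow: (118 − 162)² / 162 = 11.9506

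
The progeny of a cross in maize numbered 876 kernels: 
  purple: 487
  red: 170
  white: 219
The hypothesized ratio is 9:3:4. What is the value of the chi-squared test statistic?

0.268

Expected counts for N = 876 under a 9:3:4 ratio (total parts = 16):
  purple: 876 × 9/16 = 492.75
  red: 876 × 3/16 = 164.25
  white: 876 × 4/16 = 219
χ² = Σ (O − E)² / E
  purple: (487 − 492.75)² / 492.75 = 0.0671
  red: (170 − 164.25)² / 164.25 = 0.2013
  white: (219 − 219)² / 219 = 0.0000
χ² = 0.0671 + 0.2013 + 0.0000 = 0.2684 ≈ 0.268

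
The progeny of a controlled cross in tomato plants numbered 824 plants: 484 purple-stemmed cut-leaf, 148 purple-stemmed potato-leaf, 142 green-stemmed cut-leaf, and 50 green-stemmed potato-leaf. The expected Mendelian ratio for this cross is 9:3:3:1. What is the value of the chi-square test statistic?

2.235

Total ratio parts = 16. Expected numbers out of 824:
  purple-stemmed cut-leaf: 824 × 9/16 = 463.5
  purple-stemmed potato-leaf: 824 × 3/16 = 154.5
  green-stemmed cut-leaf: 824 × 3/16 = 154.5
  green-stemmed potato-leaf: 824 × 1/16 = 51.5
χ² = Σ (O − E)² / E
  purple-stemmed cut-leaf: (484 − 463.5)² / 463.5 = 0.9067
  purple-stemmed potato-leaf: (148 − 154.5)² / 154.5 = 0.2735
  green-stemmed cut-leaf: (142 − 154.5)² / 154.5 = 1.0113
  green-stemmed potato-leaf: (50 − 51.5)² / 51.5 = 0.0437
χ² = 0.9067 + 0.2735 + 1.0113 + 0.0437 = 2.2352 ≈ 2.235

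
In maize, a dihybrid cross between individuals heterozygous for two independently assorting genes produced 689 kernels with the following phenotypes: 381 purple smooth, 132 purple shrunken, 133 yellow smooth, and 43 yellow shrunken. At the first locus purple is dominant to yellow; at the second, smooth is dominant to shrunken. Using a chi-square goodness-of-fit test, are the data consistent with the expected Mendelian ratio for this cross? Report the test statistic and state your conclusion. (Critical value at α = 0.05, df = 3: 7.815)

A dihybrid F₂ with independent assortment and complete dominance at both loci gives a 9:3:3:1 phenotypic ratio.
Total ratio parts = 16. Expected numbers out of 689:
  purple smooth: 689 × 9/16 = 387.5625
  purple shrunken: 689 × 3/16 = 129.1875
  yellow smooth: 689 × 3/16 = 129.1875
  yellow shrunken: 689 × 1/16 = 43.0625
χ² = Σ (O − E)² / E
  purple smooth: (381 − 387.5625)² / 387.5625 = 0.1111
  purple shrunken: (132 − 129.1875)² / 129.1875 = 0.0612
  yellow smooth: (133 − 129.1875)² / 129.1875 = 0.1125
  yellow shrunken: (43 − 43.0625)² / 43.0625 = 0.0001
χ² = 0.1111 + 0.0612 + 0.1125 + 0.0001 = 0.2849 ≈ 0.285
Degrees of freedom = 4 − 1 = 3; critical value at α = 0.05 is 7.815.
Since 0.285 < 7.815, we fail to reject the null hypothesis — the data are consistent with the 9:3:3:1 ratio.

0.285; consistent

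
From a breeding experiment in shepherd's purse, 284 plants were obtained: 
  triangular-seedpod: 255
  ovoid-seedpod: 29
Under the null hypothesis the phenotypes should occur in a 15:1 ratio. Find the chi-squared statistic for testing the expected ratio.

7.606

Under the 15:1 hypothesis (Σ ratio = 16, N = 284):
  triangular-seedpod: 284 × 15/16 = 266.25
  ovoid-seedpod: 284 × 1/16 = 17.75
χ² = Σ (O − E)² / E
  triangular-seedpod: (255 − 266.25)² / 266.25 = 0.4754
  ovoid-seedpod: (29 − 17.75)² / 17.75 = 7.1303
χ² = 0.4754 + 7.1303 = 7.6057 ≈ 7.606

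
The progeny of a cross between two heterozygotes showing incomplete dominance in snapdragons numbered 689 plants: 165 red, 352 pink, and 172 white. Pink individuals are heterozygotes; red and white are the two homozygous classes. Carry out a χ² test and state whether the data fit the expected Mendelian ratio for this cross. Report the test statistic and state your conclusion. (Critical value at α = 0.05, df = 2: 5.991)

0.469; consistent

With incomplete dominance, a heterozygote × heterozygote cross gives a 1:2:1 phenotypic ratio.
Total ratio parts = 4. Expected numbers out of 689:
  red: 689 × 1/4 = 172.25
  pink: 689 × 2/4 = 344.5
  white: 689 × 1/4 = 172.25
χ² = Σ (O − E)² / E
  red: (165 − 172.25)² / 172.25 = 0.3052
  pink: (352 − 344.5)² / 344.5 = 0.1633
  white: (172 − 172.25)² / 172.25 = 0.0004
χ² = 0.3052 + 0.1633 + 0.0004 = 0.4689 ≈ 0.469
Degrees of freedom = 3 − 1 = 2; critical value at α = 0.05 is 5.991.
Since 0.469 < 5.991, we fail to reject the null hypothesis — the data are consistent with the 1:2:1 ratio.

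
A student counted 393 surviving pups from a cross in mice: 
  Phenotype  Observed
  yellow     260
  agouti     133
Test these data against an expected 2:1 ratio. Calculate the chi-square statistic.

0.046

Expected counts for N = 393 under a 2:1 ratio (total parts = 3):
  yellow: 393 × 2/3 = 262
  agouti: 393 × 1/3 = 131
χ² = Σ (O − E)² / E
  yellow: (260 − 262)² / 262 = 0.0153
  agouti: (133 − 131)² / 131 = 0.0305
χ² = 0.0153 + 0.0305 = 0.0458 ≈ 0.046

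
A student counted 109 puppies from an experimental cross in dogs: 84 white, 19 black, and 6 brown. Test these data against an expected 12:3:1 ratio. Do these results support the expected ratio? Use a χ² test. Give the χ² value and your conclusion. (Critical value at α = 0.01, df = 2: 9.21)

0.260; consistent

The 12:3:1 ratio has 16 parts, so with N = 109 the expected counts are:
  white: 109 × 12/16 = 81.75
  black: 109 × 3/16 = 20.4375
  brown: 109 × 1/16 = 6.8125
χ² = Σ (O − E)² / E
  white: (84 − 81.75)² / 81.75 = 0.0619
  black: (19 − 20.4375)² / 20.4375 = 0.1011
  brown: (6 − 6.8125)² / 6.8125 = 0.0969
χ² = 0.0619 + 0.1011 + 0.0969 = 0.2599 ≈ 0.260
Degrees of freedom = 3 − 1 = 2; critical value at α = 0.01 is 9.21.
Since 0.260 < 9.21, we fail to reject the null hypothesis — the data are consistent with the 12:3:1 ratio.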